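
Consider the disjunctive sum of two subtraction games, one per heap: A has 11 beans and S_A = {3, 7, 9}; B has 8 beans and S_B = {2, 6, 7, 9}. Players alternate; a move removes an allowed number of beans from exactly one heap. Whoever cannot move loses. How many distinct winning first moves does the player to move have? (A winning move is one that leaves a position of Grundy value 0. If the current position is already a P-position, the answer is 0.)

1

Heap A, S = {3, 7, 9}:
G(0) = 0
G(1) = mex{} = 0
G(2) = mex{} = 0
G(3) = mex{0} = 1
G(4) = mex{0} = 1
G(5) = mex{0} = 1
G(6) = mex{1} = 0
G(7) = mex{1,0} = 2
G(8) = mex{1,0} = 2
G(9) = mex{0,0,0} = 1
G(10) = mex{2,1,0} = 3
G(11) = mex{2,1,0} = 3
G_A(11) = 3.
Heap B, S = {2, 6, 7, 9}:
G(0) = 0
G(1) = mex{} = 0
G(2) = mex{0} = 1
G(3) = mex{0} = 1
G(4) = mex{1} = 0
G(5) = mex{1} = 0
G(6) = mex{0,0} = 1
G(7) = mex{0,0,0} = 1
G(8) = mex{1,1,0} = 2
G_B(8) = 2.
Combined Grundy value = 3 ⊕ 2 = 1.
A winning move leaves total XOR = 0, i.e. changes one component's Grundy value g to g ⊕ X where X is the current total.
Heap A: need g' = 3⊕1 = 2. Options: 11−3→G=2, 11−7→G=1, 11−9→G=0. Hits: 1.
Heap B: need g' = 2⊕1 = 3. Options: 8−2→G=1, 8−6→G=1, 8−7→G=0. Hits: 0.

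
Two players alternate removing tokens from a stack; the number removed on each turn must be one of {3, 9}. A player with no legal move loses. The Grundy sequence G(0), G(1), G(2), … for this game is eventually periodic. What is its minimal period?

G(0) = 0
G(1) = mex{} = 0
G(2) = mex{} = 0
G(3) = mex{0} = 1
G(4) = mex{0} = 1
G(5) = mex{0} = 1
G(6) = mex{1} = 0
G(7) = mex{1} = 0
G(8) = mex{1} = 0
G(9) = mex{0,0} = 1
G(10) = mex{0,0} = 1
G(11) = mex{0,0} = 1
G(12) = mex{1,1} = 0
G(13) = mex{1,1} = 0
G(14) = mex{1,1} = 0
G(15) = mex{0,0} = 1
G(16) = mex{0,0} = 1
G(n+6) = G(n) holds for n = 0,…,8 (a full window of length max(S) = 9), so the sequence is purely periodic with period 6.

6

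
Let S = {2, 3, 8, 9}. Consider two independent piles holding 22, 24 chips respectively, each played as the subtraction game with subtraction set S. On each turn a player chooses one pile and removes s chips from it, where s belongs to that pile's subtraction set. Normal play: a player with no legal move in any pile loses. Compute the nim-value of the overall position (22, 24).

All piles use S = {2, 3, 8, 9}:
n :  0  1  2  3  4  5  6  7  8  9 10 11 12 13 14 15 16 17 18 19 20 21 22 23 24
G :  0  0  1  1  2  0  0  1  1  2  2  0  0  1  1  2  0  0  1  1  2  2  0  0  1
Pile A: G(22) = 0.
Pile B: G(24) = 1.
Combined Grundy value = 0 ⊕ 1 = 1.

1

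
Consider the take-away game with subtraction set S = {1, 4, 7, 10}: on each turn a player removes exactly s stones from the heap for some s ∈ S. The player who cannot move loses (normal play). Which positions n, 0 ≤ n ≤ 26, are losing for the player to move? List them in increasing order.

0, 2, 5, 8, 11, 13, 16, 19, 22, 24

n :  0  1  2  3  4  5  6  7  8  9 10 11 12 13 14 15 16 17 18 19 20 21 22 23 24 25 26
G :  0  1  0  1  2  0  1  2  0  1  2  0  1  0  1  2  0  1  2  0  1  2  0  1  0  1  2
P-positions are exactly the n with G(n) = 0.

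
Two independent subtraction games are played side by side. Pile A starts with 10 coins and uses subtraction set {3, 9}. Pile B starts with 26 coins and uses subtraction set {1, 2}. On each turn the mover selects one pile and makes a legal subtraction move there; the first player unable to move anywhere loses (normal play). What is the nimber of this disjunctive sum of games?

3

Pile A, S = {3, 9}:
n :  0  1  2  3  4  5  6  7  8  9 10
G :  0  0  0  1  1  1  0  0  0  1  1
G_A(10) = 1.
Pile B, S = {1, 2}:
n :  0  1  2  3  4  5  6  7  8  9 10 11 12 13 14 15 16 17 18 19 20 21 22 23 24 25 26
G :  0  1  2  0  1  2  0  1  2  0  1  2  0  1  2  0  1  2  0  1  2  0  1  2  0  1  2
G_B(26) = 2.
Combined Grundy value = 1 ⊕ 2 = 3.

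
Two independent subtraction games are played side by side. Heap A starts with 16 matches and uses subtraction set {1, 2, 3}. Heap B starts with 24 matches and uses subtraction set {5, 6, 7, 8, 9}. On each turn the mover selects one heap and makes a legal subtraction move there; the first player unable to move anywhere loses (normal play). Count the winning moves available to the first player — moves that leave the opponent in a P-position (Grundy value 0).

5

Heap A, S = {1, 2, 3}:
G(0) = 0
G(1) = mex{0} = 1
G(2) = mex{1,0} = 2
G(3) = mex{2,1,0} = 3
G(4) = mex{3,2,1} = 0
G(5) = mex{0,3,2} = 1
G(6) = mex{1,0,3} = 2
G(7) = mex{2,1,0} = 3
G(8) = mex{3,2,1} = 0
G(9) = mex{0,3,2} = 1
G(10) = mex{1,0,3} = 2
G(11) = mex{2,1,0} = 3
G(12) = mex{3,2,1} = 0
G(13) = mex{0,3,2} = 1
G(14) = mex{1,0,3} = 2
G(15) = mex{2,1,0} = 3
G(16) = mex{3,2,1} = 0
G_A(16) = 0.
Heap B, S = {5, 6, 7, 8, 9}:
n :  0  1  2  3  4  5  6  7  8  9 10 11 12 13 14 15 16 17 18 19 20 21 22 23 24
G :  0  0  0  0  0  1  1  1  1  1  2  2  2  2  0  0  0  0  0  1  1  1  1  1  2
G_B(24) = 2.
Combined Grundy value = 0 ⊕ 2 = 2.
A winning move leaves total XOR = 0, i.e. changes one component's Grundy value g to g ⊕ X where X is the current total.
Heap A: need g' = 0⊕2 = 2. Options: 16−1→G=3, 16−2→G=2, 16−3→G=1. Hits: 1.
Heap B: need g' = 2⊕2 = 0. Options: 24−5→G=1, 24−6→G=0, 24−7→G=0, 24−8→G=0, 24−9→G=0. Hits: 4.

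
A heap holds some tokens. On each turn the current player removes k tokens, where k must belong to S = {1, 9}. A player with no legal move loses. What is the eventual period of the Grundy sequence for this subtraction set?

2

G(0) = 0
G(1) = mex{0} = 1
G(2) = mex{1} = 0
G(3) = mex{0} = 1
G(4) = mex{1} = 0
G(5) = mex{0} = 1
G(6) = mex{1} = 0
G(7) = mex{0} = 1
G(8) = mex{1} = 0
G(9) = mex{0,0} = 1
G(10) = mex{1,1} = 0
G(11) = mex{0,0} = 1
G(12) = mex{1,1} = 0
G(13) = mex{0,0} = 1
G(14) = mex{1,1} = 0
G(n+2) = G(n) holds for n = 0,…,8 (a full window of length max(S) = 9), so the sequence is purely periodic with period 2.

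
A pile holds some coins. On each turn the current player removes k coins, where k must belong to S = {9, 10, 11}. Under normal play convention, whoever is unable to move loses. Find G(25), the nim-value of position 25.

n :  0  1  2  3  4  5  6  7  8  9 10 11 12 13 14 15 16 17 18 19 20 21 22 23 24 25
G :  0  0  0  0  0  0  0  0  0  1  1  1  1  1  1  1  1  1  2  2  0  0  0  0  0  0

0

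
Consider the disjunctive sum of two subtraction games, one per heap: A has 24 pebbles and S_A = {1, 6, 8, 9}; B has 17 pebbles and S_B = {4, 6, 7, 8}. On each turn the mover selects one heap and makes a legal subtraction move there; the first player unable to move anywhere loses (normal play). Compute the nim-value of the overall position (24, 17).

1

Heap A, S = {1, 6, 8, 9}:
G(0) = 0
G(1) = mex{0} = 1
G(2) = mex{1} = 0
G(3) = mex{0} = 1
G(4) = mex{1} = 0
G(5) = mex{0} = 1
G(6) = mex{1,0} = 2
G(7) = mex{2,1} = 0
G(8) = mex{0,0,0} = 1
G(9) = mex{1,1,1,0} = 2
G(10) = mex{2,0,0,1} = 3
G(11) = mex{3,1,1,0} = 2
G(12) = mex{2,2,0,1} = 3
G(13) = mex{3,0,1,0} = 2
G(14) = mex{2,1,2,1} = 0
G(15) = mex{0,2,0,2} = 1
G(16) = mex{1,3,1,0} = 2
G(17) = mex{2,2,2,1} = 0
G(18) = mex{0,3,3,2} = 1
G(19) = mex{1,2,2,3} = 0
G(20) = mex{0,0,3,2} = 1
G(21) = mex{1,1,2,3} = 0
G(22) = mex{0,2,0,2} = 1
G(23) = mex{1,0,1,0} = 2
G(24) = mex{2,1,2,1} = 0
G_A(24) = 0.
Heap B, S = {4, 6, 7, 8}:
G(0) = 0
G(1) = mex{} = 0
G(2) = mex{} = 0
G(3) = mex{} = 0
G(4) = mex{0} = 1
G(5) = mex{0} = 1
G(6) = mex{0,0} = 1
G(7) = mex{0,0,0} = 1
G(8) = mex{1,0,0,0} = 2
G(9) = mex{1,0,0,0} = 2
G(10) = mex{1,1,0,0} = 2
G(11) = mex{1,1,1,0} = 2
G(12) = mex{2,1,1,1} = 0
G(13) = mex{2,1,1,1} = 0
G(14) = mex{2,2,1,1} = 0
G(15) = mex{2,2,2,1} = 0
G(16) = mex{0,2,2,2} = 1
G(17) = mex{0,2,2,2} = 1
G_B(17) = 1.
Combined Grundy value = 0 ⊕ 1 = 1.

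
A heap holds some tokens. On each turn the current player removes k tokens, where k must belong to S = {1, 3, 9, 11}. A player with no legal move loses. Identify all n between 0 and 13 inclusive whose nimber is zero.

0, 2, 4, 6, 8, 10, 12

G(0) = 0
G(1) = mex{0} = 1
G(2) = mex{1} = 0
G(3) = mex{0,0} = 1
G(4) = mex{1,1} = 0
G(5) = mex{0,0} = 1
G(6) = mex{1,1} = 0
G(7) = mex{0,0} = 1
G(8) = mex{1,1} = 0
G(9) = mex{0,0,0} = 1
G(10) = mex{1,1,1} = 0
G(11) = mex{0,0,0,0} = 1
G(12) = mex{1,1,1,1} = 0
G(13) = mex{0,0,0,0} = 1
P-positions are exactly the n with G(n) = 0.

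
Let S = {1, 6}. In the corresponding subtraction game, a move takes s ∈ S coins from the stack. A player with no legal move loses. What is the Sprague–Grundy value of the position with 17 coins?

G(0) = 0
G(1) = mex{0} = 1
G(2) = mex{1} = 0
G(3) = mex{0} = 1
G(4) = mex{1} = 0
G(5) = mex{0} = 1
G(6) = mex{1,0} = 2
G(7) = mex{2,1} = 0
G(8) = mex{0,0} = 1
G(9) = mex{1,1} = 0
G(10) = mex{0,0} = 1
G(11) = mex{1,1} = 0
G(12) = mex{0,2} = 1
G(13) = mex{1,0} = 2
G(14) = mex{2,1} = 0
G(15) = mex{0,0} = 1
G(16) = mex{1,1} = 0
G(17) = mex{0,0} = 1

1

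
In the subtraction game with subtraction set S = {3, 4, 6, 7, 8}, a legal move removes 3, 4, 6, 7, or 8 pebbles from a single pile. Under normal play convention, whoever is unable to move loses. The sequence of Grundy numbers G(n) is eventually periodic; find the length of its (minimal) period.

11

G(0) = 0
G(1) = mex{} = 0
G(2) = mex{} = 0
G(3) = mex{0} = 1
G(4) = mex{0,0} = 1
G(5) = mex{0,0} = 1
G(6) = mex{1,0,0} = 2
G(7) = mex{1,1,0,0} = 2
G(8) = mex{1,1,0,0,0} = 2
G(9) = mex{2,1,1,0,0} = 3
G(10) = mex{2,2,1,1,0} = 3
G(11) = mex{2,2,1,1,1} = 0
G(12) = mex{3,2,2,1,1} = 0
G(13) = mex{3,3,2,2,1} = 0
G(14) = mex{0,3,2,2,2} = 1
G(15) = mex{0,0,3,2,2} = 1
G(16) = mex{0,0,3,3,2} = 1
G(17) = mex{1,0,0,3,3} = 2
G(18) = mex{1,1,0,0,3} = 2
G(19) = mex{1,1,0,0,0} = 2
G(20) = mex{2,1,1,0,0} = 3
G(21) = mex{2,2,1,1,0} = 3
G(22) = mex{2,2,1,1,1} = 0
G(23) = mex{3,2,2,1,1} = 0
G(n+11) = G(n) holds for n = 0,…,7 (a full window of length max(S) = 8), so the sequence is purely periodic with period 11.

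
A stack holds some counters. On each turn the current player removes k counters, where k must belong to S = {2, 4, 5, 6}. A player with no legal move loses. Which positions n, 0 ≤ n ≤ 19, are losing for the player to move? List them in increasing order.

0, 1, 8, 9, 16, 17

n :  0  1  2  3  4  5  6  7  8  9 10 11 12 13 14 15 16 17 18 19
G :  0  0  1  1  2  2  3  3  0  0  1  1  2  2  3  3  0  0  1  1
P-positions are exactly the n with G(n) = 0.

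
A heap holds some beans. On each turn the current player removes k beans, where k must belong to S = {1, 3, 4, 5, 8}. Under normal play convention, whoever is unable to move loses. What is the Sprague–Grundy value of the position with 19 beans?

1

n :  0  1  2  3  4  5  6  7  8  9 10 11 12 13 14 15 16 17 18 19
G :  0  1  0  1  2  3  2  3  4  0  1  0  1  2  3  2  3  4  0  1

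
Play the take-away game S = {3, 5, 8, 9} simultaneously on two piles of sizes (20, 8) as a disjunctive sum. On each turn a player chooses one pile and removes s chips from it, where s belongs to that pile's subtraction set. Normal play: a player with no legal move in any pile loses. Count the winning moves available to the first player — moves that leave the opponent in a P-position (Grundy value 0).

All piles use S = {3, 5, 8, 9}:
G(0) = 0
G(1) = mex{} = 0
G(2) = mex{} = 0
G(3) = mex{0} = 1
G(4) = mex{0} = 1
G(5) = mex{0,0} = 1
G(6) = mex{1,0} = 2
G(7) = mex{1,0} = 2
G(8) = mex{1,1,0} = 2
G(9) = mex{2,1,0,0} = 3
G(10) = mex{2,1,0,0} = 3
G(11) = mex{2,2,1,0} = 3
G(12) = mex{3,2,1,1} = 0
G(13) = mex{3,2,1,1} = 0
G(14) = mex{3,3,2,1} = 0
G(15) = mex{0,3,2,2} = 1
G(16) = mex{0,3,2,2} = 1
G(17) = mex{0,0,3,2} = 1
G(18) = mex{1,0,3,3} = 2
G(19) = mex{1,0,3,3} = 2
G(20) = mex{1,1,0,3} = 2
Pile A: G(20) = 2.
Pile B: G(8) = 2.
Combined Grundy value = 2 ⊕ 2 = 0.
A winning move leaves total XOR = 0, i.e. changes one component's Grundy value g to g ⊕ X where X is the current total.
Pile A: target g' = 2⊕0 = 2, but every legal move changes the Grundy value (mex property), so 0 moves.
Pile B: target g' = 2⊕0 = 2, but every legal move changes the Grundy value (mex property), so 0 moves.

0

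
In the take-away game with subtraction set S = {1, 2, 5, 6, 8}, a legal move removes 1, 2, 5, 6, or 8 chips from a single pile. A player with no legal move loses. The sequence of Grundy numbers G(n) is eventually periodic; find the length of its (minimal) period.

7

n :  0  1  2  3  4  5  6  7  8  9 10 11 12 13 14 15 16
G :  0  1  2  0  1  2  3  0  1  2  0  1  2  3  0  1  2
G(n+7) = G(n) holds for n = 0,…,7 (a full window of length max(S) = 8), so the sequence is purely periodic with period 7.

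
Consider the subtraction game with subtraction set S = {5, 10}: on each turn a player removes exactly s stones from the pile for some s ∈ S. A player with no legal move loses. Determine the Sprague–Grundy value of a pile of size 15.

0

G(0) = 0
G(1) = mex{} = 0
G(2) = mex{} = 0
G(3) = mex{} = 0
G(4) = mex{} = 0
G(5) = mex{0} = 1
G(6) = mex{0} = 1
G(7) = mex{0} = 1
G(8) = mex{0} = 1
G(9) = mex{0} = 1
G(10) = mex{1,0} = 2
G(11) = mex{1,0} = 2
G(12) = mex{1,0} = 2
G(13) = mex{1,0} = 2
G(14) = mex{1,0} = 2
G(15) = mex{2,1} = 0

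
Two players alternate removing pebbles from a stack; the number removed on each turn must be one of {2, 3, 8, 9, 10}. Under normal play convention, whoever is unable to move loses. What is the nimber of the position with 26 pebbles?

1

n :  0  1  2  3  4  5  6  7  8  9 10 11 12 13 14 15 16 17 18 19 20 21 22 23 24 25 26
G :  0  0  1  1  2  0  0  1  1  2  2  3  0  4  1  2  2  0  0  1  1  2  2  0  0  1  1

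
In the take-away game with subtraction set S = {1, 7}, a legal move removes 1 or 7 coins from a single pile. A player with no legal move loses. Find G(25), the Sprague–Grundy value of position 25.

G(0) = 0
G(1) = mex{0} = 1
G(2) = mex{1} = 0
G(3) = mex{0} = 1
G(4) = mex{1} = 0
G(5) = mex{0} = 1
G(6) = mex{1} = 0
G(7) = mex{0,0} = 1
G(8) = mex{1,1} = 0
G(9) = mex{0,0} = 1
G(10) = mex{1,1} = 0
G(11) = mex{0,0} = 1
G(12) = mex{1,1} = 0
G(13) = mex{0,0} = 1
G(14) = mex{1,1} = 0
G(15) = mex{0,0} = 1
G(16) = mex{1,1} = 0
G(17) = mex{0,0} = 1
G(18) = mex{1,1} = 0
G(19) = mex{0,0} = 1
G(20) = mex{1,1} = 0
G(21) = mex{0,0} = 1
G(22) = mex{1,1} = 0
G(23) = mex{0,0} = 1
G(24) = mex{1,1} = 0
G(25) = mex{0,0} = 1

1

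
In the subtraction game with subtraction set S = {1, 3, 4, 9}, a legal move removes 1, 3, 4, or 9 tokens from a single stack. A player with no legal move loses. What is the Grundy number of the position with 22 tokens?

G(0) = 0
G(1) = mex{0} = 1
G(2) = mex{1} = 0
G(3) = mex{0,0} = 1
G(4) = mex{1,1,0} = 2
G(5) = mex{2,0,1} = 3
G(6) = mex{3,1,0} = 2
G(7) = mex{2,2,1} = 0
G(8) = mex{0,3,2} = 1
G(9) = mex{1,2,3,0} = 4
G(10) = mex{4,0,2,1} = 3
G(11) = mex{3,1,0,0} = 2
G(12) = mex{2,4,1,1} = 0
G(13) = mex{0,3,4,2} = 1
G(14) = mex{1,2,3,3} = 0
G(15) = mex{0,0,2,2} = 1
G(16) = mex{1,1,0,0} = 2
G(17) = mex{2,0,1,1} = 3
G(18) = mex{3,1,0,4} = 2
G(19) = mex{2,2,1,3} = 0
G(20) = mex{0,3,2,2} = 1
G(21) = mex{1,2,3,0} = 4
G(22) = mex{4,0,2,1} = 3

3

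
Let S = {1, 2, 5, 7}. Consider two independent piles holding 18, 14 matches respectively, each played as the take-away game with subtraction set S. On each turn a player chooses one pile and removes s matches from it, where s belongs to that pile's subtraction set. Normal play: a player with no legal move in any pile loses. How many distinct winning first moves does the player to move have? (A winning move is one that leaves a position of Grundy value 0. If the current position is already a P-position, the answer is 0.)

All piles use S = {1, 2, 5, 7}:
G(0) = 0
G(1) = mex{0} = 1
G(2) = mex{1,0} = 2
G(3) = mex{2,1} = 0
G(4) = mex{0,2} = 1
G(5) = mex{1,0,0} = 2
G(6) = mex{2,1,1} = 0
G(7) = mex{0,2,2,0} = 1
G(8) = mex{1,0,0,1} = 2
G(9) = mex{2,1,1,2} = 0
G(10) = mex{0,2,2,0} = 1
G(11) = mex{1,0,0,1} = 2
G(12) = mex{2,1,1,2} = 0
G(13) = mex{0,2,2,0} = 1
G(14) = mex{1,0,0,1} = 2
G(15) = mex{2,1,1,2} = 0
G(16) = mex{0,2,2,0} = 1
G(17) = mex{1,0,0,1} = 2
G(18) = mex{2,1,1,2} = 0
Pile A: G(18) = 0.
Pile B: G(14) = 2.
Combined Grundy value = 0 ⊕ 2 = 2.
A winning move leaves total XOR = 0, i.e. changes one component's Grundy value g to g ⊕ X where X is the current total.
Pile A: need g' = 0⊕2 = 2. Options: 18−1→G=2, 18−2→G=1, 18−5→G=1, 18−7→G=2. Hits: 2.
Pile B: need g' = 2⊕2 = 0. Options: 14−1→G=1, 14−2→G=0, 14−5→G=0, 14−7→G=1. Hits: 2.

4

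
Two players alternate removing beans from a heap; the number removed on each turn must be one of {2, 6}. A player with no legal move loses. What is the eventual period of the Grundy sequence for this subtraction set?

4

n :  0  1  2  3  4  5  6  7  8  9 10 11 12 13 14
G :  0  0  1  1  0  0  1  1  0  0  1  1  0  0  1
G(n+4) = G(n) holds for n = 0,…,5 (a full window of length max(S) = 6), so the sequence is purely periodic with period 4.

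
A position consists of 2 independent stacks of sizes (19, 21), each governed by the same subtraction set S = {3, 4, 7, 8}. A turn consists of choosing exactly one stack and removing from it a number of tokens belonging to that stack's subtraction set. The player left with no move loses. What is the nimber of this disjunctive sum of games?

1

All stacks use S = {3, 4, 7, 8}:
G(0) = 0
G(1) = mex{} = 0
G(2) = mex{} = 0
G(3) = mex{0} = 1
G(4) = mex{0,0} = 1
G(5) = mex{0,0} = 1
G(6) = mex{1,0} = 2
G(7) = mex{1,1,0} = 2
G(8) = mex{1,1,0,0} = 2
G(9) = mex{2,1,0,0} = 3
G(10) = mex{2,2,1,0} = 3
G(11) = mex{2,2,1,1} = 0
G(12) = mex{3,2,1,1} = 0
G(13) = mex{3,3,2,1} = 0
G(14) = mex{0,3,2,2} = 1
G(15) = mex{0,0,2,2} = 1
G(16) = mex{0,0,3,2} = 1
G(17) = mex{1,0,3,3} = 2
G(18) = mex{1,1,0,3} = 2
G(19) = mex{1,1,0,0} = 2
G(20) = mex{2,1,0,0} = 3
G(21) = mex{2,2,1,0} = 3
Stack A: G(19) = 2.
Stack B: G(21) = 3.
Combined Grundy value = 2 ⊕ 3 = 1.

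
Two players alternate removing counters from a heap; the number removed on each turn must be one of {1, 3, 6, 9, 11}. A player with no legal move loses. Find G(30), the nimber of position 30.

2

n :  0  1  2  3  4  5  6  7  8  9 10 11 12 13 14 15 16 17 18 19 20 21 22 23 24 25 26 27 28 29 30
G :  0  1  0  1  0  1  2  3  2  3  2  3  0  1  0  1  0  1  2  3  2  3  2  3  0  1  0  1  0  1  2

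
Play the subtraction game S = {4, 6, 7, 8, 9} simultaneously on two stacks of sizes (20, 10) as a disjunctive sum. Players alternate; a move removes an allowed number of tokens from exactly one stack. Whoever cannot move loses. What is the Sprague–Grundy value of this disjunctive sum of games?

All stacks use S = {4, 6, 7, 8, 9}:
n :  0  1  2  3  4  5  6  7  8  9 10 11 12 13 14 15 16 17 18 19 20
G :  0  0  0  0  1  1  1  1  2  2  2  2  3  0  0  0  0  1  1  1  1
Stack A: G(20) = 1.
Stack B: G(10) = 2.
Combined Grundy value = 1 ⊕ 2 = 3.

3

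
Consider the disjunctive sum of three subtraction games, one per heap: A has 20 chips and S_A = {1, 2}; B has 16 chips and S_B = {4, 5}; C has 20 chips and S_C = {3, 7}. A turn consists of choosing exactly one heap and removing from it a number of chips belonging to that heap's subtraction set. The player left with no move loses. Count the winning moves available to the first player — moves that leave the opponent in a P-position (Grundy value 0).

1

Heap A, S = {1, 2}:
n :  0  1  2  3  4  5  6  7  8  9 10 11 12 13 14 15 16 17 18 19 20
G :  0  1  2  0  1  2  0  1  2  0  1  2  0  1  2  0  1  2  0  1  2
G_A(20) = 2.
Heap B, S = {4, 5}:
n :  0  1  2  3  4  5  6  7  8  9 10 11 12 13 14 15 16
G :  0  0  0  0  1  1  1  1  2  0  0  0  0  1  1  1  1
G_B(16) = 1.
Heap C, S = {3, 7}:
n :  0  1  2  3  4  5  6  7  8  9 10 11 12 13 14 15 16 17 18 19 20
G :  0  0  0  1  1  1  0  2  2  1  0  0  0  1  1  1  0  2  2  1  0
G_C(20) = 0.
Combined Grundy value = 2 ⊕ 1 ⊕ 0 = 3.
A winning move leaves total XOR = 0, i.e. changes one component's Grundy value g to g ⊕ X where X is the current total.
Heap A: need g' = 2⊕3 = 1. Options: 20−1→G=1, 20−2→G=0. Hits: 1.
Heap B: need g' = 1⊕3 = 2. Options: 16−4→G=0, 16−5→G=0. Hits: 0.
Heap C: need g' = 0⊕3 = 3. Options: 20−3→G=2, 20−7→G=1. Hits: 0.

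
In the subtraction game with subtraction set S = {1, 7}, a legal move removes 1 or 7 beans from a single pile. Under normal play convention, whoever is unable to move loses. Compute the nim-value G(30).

0

G(0) = 0
G(1) = mex{0} = 1
G(2) = mex{1} = 0
G(3) = mex{0} = 1
G(4) = mex{1} = 0
G(5) = mex{0} = 1
G(6) = mex{1} = 0
G(7) = mex{0,0} = 1
G(8) = mex{1,1} = 0
G(9) = mex{0,0} = 1
G(10) = mex{1,1} = 0
G(11) = mex{0,0} = 1
G(12) = mex{1,1} = 0
G(13) = mex{0,0} = 1
G(14) = mex{1,1} = 0
G(15) = mex{0,0} = 1
G(16) = mex{1,1} = 0
G(17) = mex{0,0} = 1
G(18) = mex{1,1} = 0
G(19) = mex{0,0} = 1
G(20) = mex{1,1} = 0
G(21) = mex{0,0} = 1
G(22) = mex{1,1} = 0
G(23) = mex{0,0} = 1
G(24) = mex{1,1} = 0
G(25) = mex{0,0} = 1
G(26) = mex{1,1} = 0
G(27) = mex{0,0} = 1
G(28) = mex{1,1} = 0
G(29) = mex{0,0} = 1
G(30) = mex{1,1} = 0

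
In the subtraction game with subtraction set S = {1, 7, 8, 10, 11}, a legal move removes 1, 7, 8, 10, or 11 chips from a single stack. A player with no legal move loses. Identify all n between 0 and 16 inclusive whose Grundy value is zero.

n :  0  1  2  3  4  5  6  7  8  9 10 11 12 13 14 15 16
G :  0  1  0  1  0  1  0  1  2  3  2  3  2  3  2  3  4
P-positions are exactly the n with G(n) = 0.

0, 2, 4, 6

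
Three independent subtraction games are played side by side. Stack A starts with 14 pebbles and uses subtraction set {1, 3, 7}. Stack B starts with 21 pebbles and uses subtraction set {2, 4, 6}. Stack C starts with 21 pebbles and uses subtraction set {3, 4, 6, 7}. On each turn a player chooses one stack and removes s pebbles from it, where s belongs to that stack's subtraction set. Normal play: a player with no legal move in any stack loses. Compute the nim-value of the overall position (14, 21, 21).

2

Stack A, S = {1, 3, 7}:
n :  0  1  2  3  4  5  6  7  8  9 10 11 12 13 14
G :  0  1  0  1  0  1  0  1  0  1  0  1  0  1  0
G_A(14) = 0.
Stack B, S = {2, 4, 6}:
n :  0  1  2  3  4  5  6  7  8  9 10 11 12 13 14 15 16 17 18 19 20 21
G :  0  0  1  1  2  2  3  3  0  0  1  1  2  2  3  3  0  0  1  1  2  2
G_B(21) = 2.
Stack C, S = {3, 4, 6, 7}:
n :  0  1  2  3  4  5  6  7  8  9 10 11 12 13 14 15 16 17 18 19 20 21
G :  0  0  0  1  1  1  2  2  2  3  0  0  0  1  1  1  2  2  2  3  0  0
G_C(21) = 0.
Combined Grundy value = 0 ⊕ 2 ⊕ 0 = 2.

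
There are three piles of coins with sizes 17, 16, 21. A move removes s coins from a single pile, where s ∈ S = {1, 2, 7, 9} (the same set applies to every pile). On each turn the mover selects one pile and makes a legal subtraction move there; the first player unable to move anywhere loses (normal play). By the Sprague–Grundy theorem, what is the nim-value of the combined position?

All piles use S = {1, 2, 7, 9}:
n :  0  1  2  3  4  5  6  7  8  9 10 11 12 13 14 15 16 17 18 19 20 21
G :  0  1  2  0  1  2  0  1  2  3  4  0  1  2  0  1  2  0  1  2  3  4
Pile A: G(17) = 0.
Pile B: G(16) = 2.
Pile C: G(21) = 4.
Combined Grundy value = 0 ⊕ 2 ⊕ 4 = 6.

6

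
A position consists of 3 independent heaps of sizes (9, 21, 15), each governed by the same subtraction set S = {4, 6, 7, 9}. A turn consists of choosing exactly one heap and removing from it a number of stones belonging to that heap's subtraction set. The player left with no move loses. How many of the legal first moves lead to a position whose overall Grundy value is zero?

0

All heaps use S = {4, 6, 7, 9}:
n :  0  1  2  3  4  5  6  7  8  9 10 11 12 13 14 15 16 17 18 19 20 21
G :  0  0  0  0  1  1  1  1  2  2  2  2  3  0  0  0  0  1  1  1  1  2
Heap A: G(9) = 2.
Heap B: G(21) = 2.
Heap C: G(15) = 0.
Combined Grundy value = 2 ⊕ 2 ⊕ 0 = 0.
A winning move leaves total XOR = 0, i.e. changes one component's Grundy value g to g ⊕ X where X is the current total.
Heap A: target g' = 2⊕0 = 2, but every legal move changes the Grundy value (mex property), so 0 moves.
Heap B: target g' = 2⊕0 = 2, but every legal move changes the Grundy value (mex property), so 0 moves.
Heap C: target g' = 0⊕0 = 0, but every legal move changes the Grundy value (mex property), so 0 moves.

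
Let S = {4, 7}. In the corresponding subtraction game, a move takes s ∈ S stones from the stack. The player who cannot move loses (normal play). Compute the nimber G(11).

0

n :  0  1  2  3  4  5  6  7  8  9 10 11
G :  0  0  0  0  1  1  1  1  2  2  2  0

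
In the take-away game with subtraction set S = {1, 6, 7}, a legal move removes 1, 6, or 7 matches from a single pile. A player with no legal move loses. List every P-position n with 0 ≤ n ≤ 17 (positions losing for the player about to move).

0, 2, 4, 12, 14, 16

G(0) = 0
G(1) = mex{0} = 1
G(2) = mex{1} = 0
G(3) = mex{0} = 1
G(4) = mex{1} = 0
G(5) = mex{0} = 1
G(6) = mex{1,0} = 2
G(7) = mex{2,1,0} = 3
G(8) = mex{3,0,1} = 2
G(9) = mex{2,1,0} = 3
G(10) = mex{3,0,1} = 2
G(11) = mex{2,1,0} = 3
G(12) = mex{3,2,1} = 0
G(13) = mex{0,3,2} = 1
G(14) = mex{1,2,3} = 0
G(15) = mex{0,3,2} = 1
G(16) = mex{1,2,3} = 0
G(17) = mex{0,3,2} = 1
P-positions are exactly the n with G(n) = 0.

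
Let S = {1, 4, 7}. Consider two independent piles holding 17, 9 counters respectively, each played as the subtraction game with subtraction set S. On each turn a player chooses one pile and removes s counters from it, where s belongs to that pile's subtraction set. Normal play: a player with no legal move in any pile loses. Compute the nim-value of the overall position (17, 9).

All piles use S = {1, 4, 7}:
G(0) = 0
G(1) = mex{0} = 1
G(2) = mex{1} = 0
G(3) = mex{0} = 1
G(4) = mex{1,0} = 2
G(5) = mex{2,1} = 0
G(6) = mex{0,0} = 1
G(7) = mex{1,1,0} = 2
G(8) = mex{2,2,1} = 0
G(9) = mex{0,0,0} = 1
G(10) = mex{1,1,1} = 0
G(11) = mex{0,2,2} = 1
G(12) = mex{1,0,0} = 2
G(13) = mex{2,1,1} = 0
G(14) = mex{0,0,2} = 1
G(15) = mex{1,1,0} = 2
G(16) = mex{2,2,1} = 0
G(17) = mex{0,0,0} = 1
Pile A: G(17) = 1.
Pile B: G(9) = 1.
Combined Grundy value = 1 ⊕ 1 = 0.

0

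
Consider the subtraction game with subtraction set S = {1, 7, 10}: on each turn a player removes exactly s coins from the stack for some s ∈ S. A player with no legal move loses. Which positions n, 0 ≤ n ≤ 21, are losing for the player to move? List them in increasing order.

0, 2, 4, 6, 8, 17, 19, 21

G(0) = 0
G(1) = mex{0} = 1
G(2) = mex{1} = 0
G(3) = mex{0} = 1
G(4) = mex{1} = 0
G(5) = mex{0} = 1
G(6) = mex{1} = 0
G(7) = mex{0,0} = 1
G(8) = mex{1,1} = 0
G(9) = mex{0,0} = 1
G(10) = mex{1,1,0} = 2
G(11) = mex{2,0,1} = 3
G(12) = mex{3,1,0} = 2
G(13) = mex{2,0,1} = 3
G(14) = mex{3,1,0} = 2
G(15) = mex{2,0,1} = 3
G(16) = mex{3,1,0} = 2
G(17) = mex{2,2,1} = 0
G(18) = mex{0,3,0} = 1
G(19) = mex{1,2,1} = 0
G(20) = mex{0,3,2} = 1
G(21) = mex{1,2,3} = 0
P-positions are exactly the n with G(n) = 0.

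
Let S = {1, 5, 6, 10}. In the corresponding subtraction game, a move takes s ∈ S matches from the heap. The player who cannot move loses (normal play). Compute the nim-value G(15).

0

n :  0  1  2  3  4  5  6  7  8  9 10 11 12 13 14 15
G :  0  1  0  1  0  1  2  3  2  3  2  0  1  0  1  0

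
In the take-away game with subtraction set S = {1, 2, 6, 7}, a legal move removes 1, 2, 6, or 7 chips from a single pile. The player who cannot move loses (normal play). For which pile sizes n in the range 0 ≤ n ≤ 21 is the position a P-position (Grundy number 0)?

n :  0  1  2  3  4  5  6  7  8  9 10 11 12 13 14 15 16 17 18 19 20 21
G :  0  1  2  0  1  2  3  4  0  1  2  0  1  2  3  4  0  1  2  0  1  2
P-positions are exactly the n with G(n) = 0.

0, 3, 8, 11, 16, 19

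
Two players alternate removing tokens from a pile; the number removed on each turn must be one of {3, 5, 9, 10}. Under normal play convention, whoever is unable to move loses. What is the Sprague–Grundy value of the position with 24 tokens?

3

n :  0  1  2  3  4  5  6  7  8  9 10 11 12 13 14 15 16 17 18 19 20 21 22 23 24
G :  0  0  0  1  1  1  2  2  0  3  3  1  4  2  0  0  0  1  1  1  2  2  0  3  3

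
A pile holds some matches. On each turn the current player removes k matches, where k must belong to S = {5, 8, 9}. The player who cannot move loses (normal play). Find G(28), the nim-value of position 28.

G(0) = 0
G(1) = mex{} = 0
G(2) = mex{} = 0
G(3) = mex{} = 0
G(4) = mex{} = 0
G(5) = mex{0} = 1
G(6) = mex{0} = 1
G(7) = mex{0} = 1
G(8) = mex{0,0} = 1
G(9) = mex{0,0,0} = 1
G(10) = mex{1,0,0} = 2
G(11) = mex{1,0,0} = 2
G(12) = mex{1,0,0} = 2
G(13) = mex{1,1,0} = 2
G(14) = mex{1,1,1} = 0
G(15) = mex{2,1,1} = 0
G(16) = mex{2,1,1} = 0
G(17) = mex{2,1,1} = 0
G(18) = mex{2,2,1} = 0
G(19) = mex{0,2,2} = 1
G(20) = mex{0,2,2} = 1
G(21) = mex{0,2,2} = 1
G(22) = mex{0,0,2} = 1
G(23) = mex{0,0,0} = 1
G(24) = mex{1,0,0} = 2
G(25) = mex{1,0,0} = 2
G(26) = mex{1,0,0} = 2
G(27) = mex{1,1,0} = 2
G(28) = mex{1,1,1} = 0

0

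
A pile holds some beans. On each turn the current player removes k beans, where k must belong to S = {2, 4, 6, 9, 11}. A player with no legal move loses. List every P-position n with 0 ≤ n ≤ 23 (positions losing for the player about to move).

0, 1, 8, 13, 16, 21

G(0) = 0
G(1) = mex{} = 0
G(2) = mex{0} = 1
G(3) = mex{0} = 1
G(4) = mex{1,0} = 2
G(5) = mex{1,0} = 2
G(6) = mex{2,1,0} = 3
G(7) = mex{2,1,0} = 3
G(8) = mex{3,2,1} = 0
G(9) = mex{3,2,1,0} = 4
G(10) = mex{0,3,2,0} = 1
G(11) = mex{4,3,2,1,0} = 5
G(12) = mex{1,0,3,1,0} = 2
G(13) = mex{5,4,3,2,1} = 0
G(14) = mex{2,1,0,2,1} = 3
G(15) = mex{0,5,4,3,2} = 1
G(16) = mex{3,2,1,3,2} = 0
G(17) = mex{1,0,5,0,3} = 2
G(18) = mex{0,3,2,4,3} = 1
G(19) = mex{2,1,0,1,0} = 3
G(20) = mex{1,0,3,5,4} = 2
G(21) = mex{3,2,1,2,1} = 0
G(22) = mex{2,1,0,0,5} = 3
G(23) = mex{0,3,2,3,2} = 1
P-positions are exactly the n with G(n) = 0.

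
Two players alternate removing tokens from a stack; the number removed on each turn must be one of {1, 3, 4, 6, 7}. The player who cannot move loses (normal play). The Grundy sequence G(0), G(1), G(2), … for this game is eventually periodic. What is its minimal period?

G(0) = 0
G(1) = mex{0} = 1
G(2) = mex{1} = 0
G(3) = mex{0,0} = 1
G(4) = mex{1,1,0} = 2
G(5) = mex{2,0,1} = 3
G(6) = mex{3,1,0,0} = 2
G(7) = mex{2,2,1,1,0} = 3
G(8) = mex{3,3,2,0,1} = 4
G(9) = mex{4,2,3,1,0} = 5
G(10) = mex{5,3,2,2,1} = 0
G(11) = mex{0,4,3,3,2} = 1
G(12) = mex{1,5,4,2,3} = 0
G(13) = mex{0,0,5,3,2} = 1
G(14) = mex{1,1,0,4,3} = 2
G(15) = mex{2,0,1,5,4} = 3
G(16) = mex{3,1,0,0,5} = 2
G(17) = mex{2,2,1,1,0} = 3
G(18) = mex{3,3,2,0,1} = 4
G(19) = mex{4,2,3,1,0} = 5
G(20) = mex{5,3,2,2,1} = 0
G(21) = mex{0,4,3,3,2} = 1
G(n+10) = G(n) holds for n = 0,…,6 (a full window of length max(S) = 7), so the sequence is purely periodic with period 10.

10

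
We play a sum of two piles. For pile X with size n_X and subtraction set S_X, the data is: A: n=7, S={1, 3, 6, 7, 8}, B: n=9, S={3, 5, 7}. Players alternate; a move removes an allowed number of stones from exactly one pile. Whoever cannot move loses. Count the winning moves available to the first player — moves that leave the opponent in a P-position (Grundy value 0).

Pile A, S = {1, 3, 6, 7, 8}:
G(0) = 0
G(1) = mex{0} = 1
G(2) = mex{1} = 0
G(3) = mex{0,0} = 1
G(4) = mex{1,1} = 0
G(5) = mex{0,0} = 1
G(6) = mex{1,1,0} = 2
G(7) = mex{2,0,1,0} = 3
G_A(7) = 3.
Pile B, S = {3, 5, 7}:
n : 0 1 2 3 4 5 6 7 8 9
G : 0 0 0 1 1 1 2 2 2 3
G_B(9) = 3.
Combined Grundy value = 3 ⊕ 3 = 0.
A winning move leaves total XOR = 0, i.e. changes one component's Grundy value g to g ⊕ X where X is the current total.
Pile A: target g' = 3⊕0 = 3, but every legal move changes the Grundy value (mex property), so 0 moves.
Pile B: target g' = 3⊕0 = 3, but every legal move changes the Grundy value (mex property), so 0 moves.

0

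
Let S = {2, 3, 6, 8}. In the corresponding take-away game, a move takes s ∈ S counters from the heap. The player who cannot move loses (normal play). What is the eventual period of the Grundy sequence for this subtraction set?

14

G(0) = 0
G(1) = mex{} = 0
G(2) = mex{0} = 1
G(3) = mex{0,0} = 1
G(4) = mex{1,0} = 2
G(5) = mex{1,1} = 0
G(6) = mex{2,1,0} = 3
G(7) = mex{0,2,0} = 1
G(8) = mex{3,0,1,0} = 2
G(9) = mex{1,3,1,0} = 2
G(10) = mex{2,1,2,1} = 0
G(11) = mex{2,2,0,1} = 3
G(12) = mex{0,2,3,2} = 1
G(13) = mex{3,0,1,0} = 2
G(14) = mex{1,3,2,3} = 0
G(15) = mex{2,1,2,1} = 0
G(16) = mex{0,2,0,2} = 1
G(17) = mex{0,0,3,2} = 1
G(18) = mex{1,0,1,0} = 2
G(19) = mex{1,1,2,3} = 0
G(20) = mex{2,1,0,1} = 3
G(21) = mex{0,2,0,2} = 1
G(22) = mex{3,0,1,0} = 2
G(23) = mex{1,3,1,0} = 2
G(24) = mex{2,1,2,1} = 0
G(25) = mex{2,2,0,1} = 3
G(26) = mex{0,2,3,2} = 1
G(27) = mex{3,0,1,0} = 2
G(28) = mex{1,3,2,3} = 0
G(29) = mex{2,1,2,1} = 0
G(n+14) = G(n) holds for n = 0,…,7 (a full window of length max(S) = 8), so the sequence is purely periodic with period 14.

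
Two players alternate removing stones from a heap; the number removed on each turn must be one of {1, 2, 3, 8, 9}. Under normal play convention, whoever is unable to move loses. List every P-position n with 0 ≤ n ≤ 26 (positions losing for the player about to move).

G(0) = 0
G(1) = mex{0} = 1
G(2) = mex{1,0} = 2
G(3) = mex{2,1,0} = 3
G(4) = mex{3,2,1} = 0
G(5) = mex{0,3,2} = 1
G(6) = mex{1,0,3} = 2
G(7) = mex{2,1,0} = 3
G(8) = mex{3,2,1,0} = 4
G(9) = mex{4,3,2,1,0} = 5
G(10) = mex{5,4,3,2,1} = 0
G(11) = mex{0,5,4,3,2} = 1
G(12) = mex{1,0,5,0,3} = 2
G(13) = mex{2,1,0,1,0} = 3
G(14) = mex{3,2,1,2,1} = 0
G(15) = mex{0,3,2,3,2} = 1
G(16) = mex{1,0,3,4,3} = 2
G(17) = mex{2,1,0,5,4} = 3
G(18) = mex{3,2,1,0,5} = 4
G(19) = mex{4,3,2,1,0} = 5
G(20) = mex{5,4,3,2,1} = 0
G(21) = mex{0,5,4,3,2} = 1
G(22) = mex{1,0,5,0,3} = 2
G(23) = mex{2,1,0,1,0} = 3
G(24) = mex{3,2,1,2,1} = 0
G(25) = mex{0,3,2,3,2} = 1
G(26) = mex{1,0,3,4,3} = 2
P-positions are exactly the n with G(n) = 0.

0, 4, 10, 14, 20, 24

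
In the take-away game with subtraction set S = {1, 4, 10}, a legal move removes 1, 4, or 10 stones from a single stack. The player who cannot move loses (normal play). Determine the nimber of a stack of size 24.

G(0) = 0
G(1) = mex{0} = 1
G(2) = mex{1} = 0
G(3) = mex{0} = 1
G(4) = mex{1,0} = 2
G(5) = mex{2,1} = 0
G(6) = mex{0,0} = 1
G(7) = mex{1,1} = 0
G(8) = mex{0,2} = 1
G(9) = mex{1,0} = 2
G(10) = mex{2,1,0} = 3
G(11) = mex{3,0,1} = 2
G(12) = mex{2,1,0} = 3
G(13) = mex{3,2,1} = 0
G(14) = mex{0,3,2} = 1
G(15) = mex{1,2,0} = 3
G(16) = mex{3,3,1} = 0
G(17) = mex{0,0,0} = 1
G(18) = mex{1,1,1} = 0
G(19) = mex{0,3,2} = 1
G(20) = mex{1,0,3} = 2
G(21) = mex{2,1,2} = 0
G(22) = mex{0,0,3} = 1
G(23) = mex{1,1,0} = 2
G(24) = mex{2,2,1} = 0

0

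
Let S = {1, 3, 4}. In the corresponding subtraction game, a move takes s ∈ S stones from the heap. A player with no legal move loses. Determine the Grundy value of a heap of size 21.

n :  0  1  2  3  4  5  6  7  8  9 10 11 12 13 14 15 16 17 18 19 20 21
G :  0  1  0  1  2  3  2  0  1  0  1  2  3  2  0  1  0  1  2  3  2  0

0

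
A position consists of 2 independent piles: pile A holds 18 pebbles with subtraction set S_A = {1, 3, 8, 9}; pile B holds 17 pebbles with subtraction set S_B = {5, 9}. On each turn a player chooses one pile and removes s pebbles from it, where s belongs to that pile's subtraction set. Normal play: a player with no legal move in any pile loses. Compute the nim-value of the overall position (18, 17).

Pile A, S = {1, 3, 8, 9}:
G(0) = 0
G(1) = mex{0} = 1
G(2) = mex{1} = 0
G(3) = mex{0,0} = 1
G(4) = mex{1,1} = 0
G(5) = mex{0,0} = 1
G(6) = mex{1,1} = 0
G(7) = mex{0,0} = 1
G(8) = mex{1,1,0} = 2
G(9) = mex{2,0,1,0} = 3
G(10) = mex{3,1,0,1} = 2
G(11) = mex{2,2,1,0} = 3
G(12) = mex{3,3,0,1} = 2
G(13) = mex{2,2,1,0} = 3
G(14) = mex{3,3,0,1} = 2
G(15) = mex{2,2,1,0} = 3
G(16) = mex{3,3,2,1} = 0
G(17) = mex{0,2,3,2} = 1
G(18) = mex{1,3,2,3} = 0
G_A(18) = 0.
Pile B, S = {5, 9}:
G(0) = 0
G(1) = mex{} = 0
G(2) = mex{} = 0
G(3) = mex{} = 0
G(4) = mex{} = 0
G(5) = mex{0} = 1
G(6) = mex{0} = 1
G(7) = mex{0} = 1
G(8) = mex{0} = 1
G(9) = mex{0,0} = 1
G(10) = mex{1,0} = 2
G(11) = mex{1,0} = 2
G(12) = mex{1,0} = 2
G(13) = mex{1,0} = 2
G(14) = mex{1,1} = 0
G(15) = mex{2,1} = 0
G(16) = mex{2,1} = 0
G(17) = mex{2,1} = 0
G_B(17) = 0.
Combined Grundy value = 0 ⊕ 0 = 0.

0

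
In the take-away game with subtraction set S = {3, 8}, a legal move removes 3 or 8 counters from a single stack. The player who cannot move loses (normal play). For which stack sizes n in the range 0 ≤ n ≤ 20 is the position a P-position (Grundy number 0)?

n :  0  1  2  3  4  5  6  7  8  9 10 11 12 13 14 15 16 17 18 19 20
G :  0  0  0  1  1  1  0  0  2  1  1  0  0  0  1  1  1  0  0  2  1
P-positions are exactly the n with G(n) = 0.

0, 1, 2, 6, 7, 11, 12, 13, 17, 18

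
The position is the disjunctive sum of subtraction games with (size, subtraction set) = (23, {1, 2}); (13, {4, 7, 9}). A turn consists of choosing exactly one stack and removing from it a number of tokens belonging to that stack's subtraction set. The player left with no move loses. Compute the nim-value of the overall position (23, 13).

2

Stack A, S = {1, 2}:
G(0) = 0
G(1) = mex{0} = 1
G(2) = mex{1,0} = 2
G(3) = mex{2,1} = 0
G(4) = mex{0,2} = 1
G(5) = mex{1,0} = 2
G(6) = mex{2,1} = 0
G(7) = mex{0,2} = 1
G(8) = mex{1,0} = 2
G(9) = mex{2,1} = 0
G(10) = mex{0,2} = 1
G(11) = mex{1,0} = 2
G(12) = mex{2,1} = 0
G(13) = mex{0,2} = 1
G(14) = mex{1,0} = 2
G(15) = mex{2,1} = 0
G(16) = mex{0,2} = 1
G(17) = mex{1,0} = 2
G(18) = mex{2,1} = 0
G(19) = mex{0,2} = 1
G(20) = mex{1,0} = 2
G(21) = mex{2,1} = 0
G(22) = mex{0,2} = 1
G(23) = mex{1,0} = 2
G_A(23) = 2.
Stack B, S = {4, 7, 9}:
G(0) = 0
G(1) = mex{} = 0
G(2) = mex{} = 0
G(3) = mex{} = 0
G(4) = mex{0} = 1
G(5) = mex{0} = 1
G(6) = mex{0} = 1
G(7) = mex{0,0} = 1
G(8) = mex{1,0} = 2
G(9) = mex{1,0,0} = 2
G(10) = mex{1,0,0} = 2
G(11) = mex{1,1,0} = 2
G(12) = mex{2,1,0} = 3
G(13) = mex{2,1,1} = 0
G_B(13) = 0.
Combined Grundy value = 2 ⊕ 0 = 2.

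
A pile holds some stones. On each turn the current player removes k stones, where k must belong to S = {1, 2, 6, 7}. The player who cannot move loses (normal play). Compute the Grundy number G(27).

0

G(0) = 0
G(1) = mex{0} = 1
G(2) = mex{1,0} = 2
G(3) = mex{2,1} = 0
G(4) = mex{0,2} = 1
G(5) = mex{1,0} = 2
G(6) = mex{2,1,0} = 3
G(7) = mex{3,2,1,0} = 4
G(8) = mex{4,3,2,1} = 0
G(9) = mex{0,4,0,2} = 1
G(10) = mex{1,0,1,0} = 2
G(11) = mex{2,1,2,1} = 0
G(12) = mex{0,2,3,2} = 1
G(13) = mex{1,0,4,3} = 2
G(14) = mex{2,1,0,4} = 3
G(15) = mex{3,2,1,0} = 4
G(16) = mex{4,3,2,1} = 0
G(17) = mex{0,4,0,2} = 1
G(18) = mex{1,0,1,0} = 2
G(19) = mex{2,1,2,1} = 0
G(20) = mex{0,2,3,2} = 1
G(21) = mex{1,0,4,3} = 2
G(22) = mex{2,1,0,4} = 3
G(23) = mex{3,2,1,0} = 4
G(24) = mex{4,3,2,1} = 0
G(25) = mex{0,4,0,2} = 1
G(26) = mex{1,0,1,0} = 2
G(27) = mex{2,1,2,1} = 0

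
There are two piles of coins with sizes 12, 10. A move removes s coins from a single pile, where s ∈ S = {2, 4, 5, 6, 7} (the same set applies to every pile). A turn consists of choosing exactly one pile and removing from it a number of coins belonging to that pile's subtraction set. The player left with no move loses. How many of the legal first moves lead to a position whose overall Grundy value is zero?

All piles use S = {2, 4, 5, 6, 7}:
G(0) = 0
G(1) = mex{} = 0
G(2) = mex{0} = 1
G(3) = mex{0} = 1
G(4) = mex{1,0} = 2
G(5) = mex{1,0,0} = 2
G(6) = mex{2,1,0,0} = 3
G(7) = mex{2,1,1,0,0} = 3
G(8) = mex{3,2,1,1,0} = 4
G(9) = mex{3,2,2,1,1} = 0
G(10) = mex{4,3,2,2,1} = 0
G(11) = mex{0,3,3,2,2} = 1
G(12) = mex{0,4,3,3,2} = 1
Pile A: G(12) = 1.
Pile B: G(10) = 0.
Combined Grundy value = 1 ⊕ 0 = 1.
A winning move leaves total XOR = 0, i.e. changes one component's Grundy value g to g ⊕ X where X is the current total.
Pile A: need g' = 1⊕1 = 0. Options: 12−2→G=0, 12−4→G=4, 12−5→G=3, 12−6→G=3, 12−7→G=2. Hits: 1.
Pile B: need g' = 0⊕1 = 1. Options: 10−2→G=4, 10−4→G=3, 10−5→G=2, 10−6→G=2, 10−7→G=1. Hits: 1.

2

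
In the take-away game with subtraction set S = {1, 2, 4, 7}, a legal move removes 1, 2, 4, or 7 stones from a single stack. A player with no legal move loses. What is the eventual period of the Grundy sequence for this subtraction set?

3

G(0) = 0
G(1) = mex{0} = 1
G(2) = mex{1,0} = 2
G(3) = mex{2,1} = 0
G(4) = mex{0,2,0} = 1
G(5) = mex{1,0,1} = 2
G(6) = mex{2,1,2} = 0
G(7) = mex{0,2,0,0} = 1
G(8) = mex{1,0,1,1} = 2
G(9) = mex{2,1,2,2} = 0
G(10) = mex{0,2,0,0} = 1
G(11) = mex{1,0,1,1} = 2
G(12) = mex{2,1,2,2} = 0
G(13) = mex{0,2,0,0} = 1
G(14) = mex{1,0,1,1} = 2
G(n+3) = G(n) holds for n = 0,…,6 (a full window of length max(S) = 7), so the sequence is purely periodic with period 3.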